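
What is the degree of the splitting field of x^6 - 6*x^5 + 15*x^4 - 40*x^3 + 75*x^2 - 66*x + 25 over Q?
36

The degree of the splitting field over Q equals the order of the Galois group, so first determine the group. The polynomial f is an irreducible sextic over Q, so G = Gal(f/Q) is one of the 16 transitive subgroups 6T1, ..., 6T16 of S_6. The discriminant of f is 660451885056, which is not a perfect square, so G is not contained in A_6. The transitive groups of degree 6 not contained in A_6 are: C_6 (6T1, order 6), S_3 (6T2, order 6), D_6 (6T3, order 12), C_3 x S_3 (6T5, order 18), A_4 x C_2 (6T6, order 24), S_4 (6T8, order 24), S_3 x S_3 (6T9, order 36), S_4 x C_2 (6T11, order 48), (S_3 x S_3) : C_2 (6T13, order 72), PGL(2,5) (6T14, order 120), S_6 (6T16, order 720). By Dedekind's theorem, for a prime p not dividing disc(f) the degrees of the irreducible factors of f mod p form the cycle type of an element of G. Factoring f modulo the 14 such primes p <= 53 (skipping 2, 3, which divide the discriminant), each new pattern first appears at: mod 5: f = (x)(x + 3)(x^2 + 2x + 3)(x^2 + 4x + 1), pattern 2+2+1+1; mod 7: f = (x^6 + x^5 + x^4 + 2x^3 + 5x^2 + 4x + 4), pattern 6; mod 19: f = (x + 1)(x + 2)(x + 13)(x^3 + 16x^2 + 3x + 9), pattern 3+1+1+1; mod 31: f = (x^2 + 14x + 1)(x^2 + 16x + 11)(x^2 + 26x + 22), pattern 2+2+2; mod 43: f = (x^3 + 40x^2 + 3x + 4)(x^3 + 40x^2 + 3x + 17), pattern 3+3. No other pattern occurs in this range, so the set of observed cycle types is {2+2+1+1, 6, 3+1+1+1, 2+2+2, 3+3}. The candidates containing elements of all these cycle types are S_3 x S_3 (6T9) of order 36, (S_3 x S_3) : C_2 (6T13) of order 72, S_6 (6T16) of order 720; the others are excluded. The observed types are precisely the cycle types that occur in S_3 x S_3 (6T9) (apart from the identity). Each of the other remaining candidates has further cycle types, and by the Chebotarev density theorem the matching factorization patterns would occur for a proportion of primes equal to their share of the group: (S_3 x S_3) : C_2 (6T13) additionally contains elements of type 4+2, 3+2+1, 2+1+1+1+1 (36 of its 72 elements, about 50% of primes); S_6 (6T16) additionally contains elements of type 5+1, 4+2, 4+1+1, 3+2+1, 2+1+1+1+1 (459 of its 720 elements, about 64% of primes). None of the 14 primes tested shows any such pattern (for each of these groups the chance of that is below 10^-4), which rules them out. Hence G = S_3 x S_3 (6T9), of order 36. The Galois group S_3 x S_3 (6T9) has order 36, so the splitting field has degree 36 over Q.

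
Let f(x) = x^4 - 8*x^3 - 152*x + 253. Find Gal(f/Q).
D_4 (also written D4)

The polynomial is an irreducible quartic over Q and its discriminant is -41726700288, which is not a perfect square, so the Galois group is not contained in A_4. The resolvent cubic y^3 + 204*y - 39296 has exactly one rational root, so the Galois group is C_4 or D_4. The quartic remains irreducible over Q(sqrt(disc)), so the group is D_4.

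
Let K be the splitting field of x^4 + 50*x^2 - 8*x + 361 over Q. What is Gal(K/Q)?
The polynomial is an irreducible quartic over Q and its discriminant is 6575263744 = 81088^2, a perfect square, so the Galois group is contained in A_4. The resolvent cubic y^3 - 50*y^2 - 1444*y + 72136 is irreducible over Q. An irreducible resolvent with square discriminant gives A_4.

4T4: A_4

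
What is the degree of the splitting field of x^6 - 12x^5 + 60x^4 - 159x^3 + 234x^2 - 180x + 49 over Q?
The degree of the splitting field over Q equals the order of the Galois group, so first determine the group. The polynomial f is an irreducible sextic over Q, so G = Gal(f/Q) is one of the 16 transitive subgroups 6T1, ..., 6T16 of S_6. The discriminant of f is 871199469, which is not a perfect square, so G is not contained in A_6. The transitive groups of degree 6 not contained in A_6 are: C_6 (6T1, order 6), S_3 (6T2, order 6), D_6 (6T3, order 12), C_3 x S_3 (6T5, order 18), A_4 x C_2 (6T6, order 24), S_4 (6T8, order 24), S_3 x S_3 (6T9, order 36), S_4 x C_2 (6T11, order 48), (S_3 x S_3) : C_2 (6T13, order 72), PGL(2,5) (6T14, order 120), S_6 (6T16, order 720). By Dedekind's theorem, for a prime p not dividing disc(f) the degrees of the irreducible factors of f mod p form the cycle type of an element of G. Factoring f modulo the 16 such primes p <= 67 (skipping 3, 7, 29, which divide the discriminant), each new pattern first appears at: mod 2: f = (x^6 + x^3 + 1), pattern 6; mod 5: f = (x + 1)(x + 2)(x^2 + 2x + 3)(x^2 + 3x + 4), pattern 2+2+1+1; mod 13: f = (x + 5)(x + 6)(x + 9)(x^3 + 7x^2 + 12x + 1), pattern 3+1+1+1; mod 19: f = (x^2 + 6)(x^2 + 2x + 5)(x^2 + 5x + 1), pattern 2+2+2; mod 67: f = (x^3 + 61x^2 + 12x + 11)(x^3 + 61x^2 + 12x + 41), pattern 3+3. No other pattern occurs in this range, so the set of observed cycle types is {6, 2+2+1+1, 3+1+1+1, 2+2+2, 3+3}. The candidates containing elements of all these cycle types are S_3 x S_3 (6T9) of order 36, (S_3 x S_3) : C_2 (6T13) of order 72, S_6 (6T16) of order 720; the others are excluded. The observed types are precisely the cycle types that occur in S_3 x S_3 (6T9) (apart from the identity). Each of the other remaining candidates has further cycle types, and by the Chebotarev density theorem the matching factorization patterns would occur for a proportion of primes equal to their share of the group: (S_3 x S_3) : C_2 (6T13) additionally contains elements of type 4+2, 3+2+1, 2+1+1+1+1 (36 of its 72 elements, about 50% of primes); S_6 (6T16) additionally contains elements of type 5+1, 4+2, 4+1+1, 3+2+1, 2+1+1+1+1 (459 of its 720 elements, about 64% of primes). None of the 16 primes tested shows any such pattern (for each of these groups the chance of that is below 10^-4), which rules them out. Hence G = S_3 x S_3 (6T9), of order 36. The Galois group S_3 x S_3 (6T9) has order 36, so the splitting field has degree 36 over Q.

36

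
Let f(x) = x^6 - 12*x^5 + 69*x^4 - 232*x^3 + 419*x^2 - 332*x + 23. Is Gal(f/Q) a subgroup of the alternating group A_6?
No

The polynomial is irreducible of degree 6 over Q. Its discriminant is 870211913777152, which is not a perfect square. A Galois group lies in the alternating group exactly when the discriminant is a square in Q, so the Galois group (S_4) is not contained in A_6.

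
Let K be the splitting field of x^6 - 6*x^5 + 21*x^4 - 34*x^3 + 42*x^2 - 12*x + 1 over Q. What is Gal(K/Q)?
PGL(2,5), S_5 acting on 6 points

The polynomial f is an irreducible sextic over Q, so G = Gal(f/Q) is one of the 16 transitive subgroups 6T1, ..., 6T16 of S_6. The discriminant of f is -1024192512, which is not a perfect square, so G is not contained in A_6. The transitive groups of degree 6 not contained in A_6 are: C_6 (6T1, order 6), S_3 (6T2, order 6), D_6 (6T3, order 12), C_3 x S_3 (6T5, order 18), A_4 x C_2 (6T6, order 24), S_4 (6T8, order 24), S_3 x S_3 (6T9, order 36), S_4 x C_2 (6T11, order 48), (S_3 x S_3) : C_2 (6T13, order 72), PGL(2,5) (6T14, order 120), S_6 (6T16, order 720). By Dedekind's theorem, for a prime p not dividing disc(f) the degrees of the irreducible factors of f mod p form the cycle type of an element of G. Factoring f modulo the 21 such primes p <= 89 (skipping 2, 3, 7, which divide the discriminant), each new pattern first appears at: mod 5: f = (x^6 + 4x^5 + x^4 + x^3 + 2x^2 + 3x + 1), pattern 6; mod 11: f = (x + 4)(x^5 + x^4 + 6x^3 + 8x^2 + 10x + 3), pattern 5+1; mod 13: f = (x + 1)(x + 12)(x^4 + 7x^3 + 9x^2 + 12x + 12), pattern 4+1+1; mod 23: f = (x + 3)(x + 9)(x^2 + 7x + 13)(x^2 + 21x + 4), pattern 2+2+1+1; mod 43: f = (x^3 + 16x^2 + 35x + 11)(x^3 + 21x^2 + 37x + 4), pattern 3+3; mod 61: f = (x^2 + 17x + 4)(x^2 + 43x + 52)(x^2 + 56x + 22), pattern 2+2+2. No other pattern occurs in this range, so the set of observed cycle types is {6, 5+1, 4+1+1, 2+2+1+1, 3+3, 2+2+2}. The candidates containing elements of all these cycle types are PGL(2,5) (6T14) of order 120, S_6 (6T16) of order 720; the others are excluded. The observed types are precisely the cycle types that occur in PGL(2,5) (6T14) (apart from the identity). Each of the other remaining candidates has further cycle types, and by the Chebotarev density theorem the matching factorization patterns would occur for a proportion of primes equal to their share of the group: S_6 (6T16) additionally contains elements of type 4+2, 3+2+1, 3+1+1+1, 2+1+1+1+1 (265 of its 720 elements, about 37% of primes). None of the 21 primes tested shows any such pattern (for each of these groups the chance of that is below 10^-4), which rules them out. Hence G = PGL(2,5) (6T14), of order 120.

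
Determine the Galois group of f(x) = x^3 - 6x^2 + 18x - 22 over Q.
The polynomial is an irreducible cubic over Q and its discriminant is -972, which is not a perfect square. For an irreducible cubic, a non-square discriminant gives Galois group S_3.

S_3 (order 6)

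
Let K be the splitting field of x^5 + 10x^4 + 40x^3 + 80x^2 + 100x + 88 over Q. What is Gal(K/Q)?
A_5 (order 60)

The polynomial f is an irreducible quintic over Q, so G = Gal(f/Q) is a transitive subgroup of S_5: one of C_5 (5T1, order 5), D_5 (5T2, order 10), F_20 (5T3, order 20), A_5 (5T4, order 60) or S_5 (5T5, order 120). The discriminant of f is 1024000000 = 32000^2, a perfect square, so G is contained in A_5. The transitive groups of degree 5 contained in A_5 are: C_5 (5T1, order 5), D_5 (5T2, order 10), A_5 (5T4, order 60). By Dedekind's theorem, for a prime p not dividing disc(f) the degrees of the irreducible factors of f mod p form the cycle type of an element of G. Factoring f modulo the 2 such primes p <= 7 (skipping 2, 5, which divide the discriminant), each new pattern first appears at: mod 3: f = (x^5 + x^4 + x^3 + 2x^2 + x + 1), pattern 5; mod 7: f = (x + 4)(x + 5)(x^3 + x^2 + 4x + 3), pattern 3+1+1. No other pattern occurs in this range, so the set of observed cycle types is {5, 3+1+1}. Among the candidates above, the only group containing elements of all these cycle types is A_5 (5T4) — each of C_5 (5T1), D_5 (5T2) lacks at least one of them. Hence G = A_5 (5T4), of order 60.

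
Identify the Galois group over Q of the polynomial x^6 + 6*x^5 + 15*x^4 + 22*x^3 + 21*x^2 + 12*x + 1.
The polynomial f is an irreducible sextic over Q, so G = Gal(f/Q) is one of the 16 transitive subgroups 6T1, ..., 6T16 of S_6. The discriminant of f is 5038848, which is not a perfect square, so G is not contained in A_6. The transitive groups of degree 6 not contained in A_6 are: C_6 (6T1, order 6), S_3 (6T2, order 6), D_6 (6T3, order 12), C_3 x S_3 (6T5, order 18), A_4 x C_2 (6T6, order 24), S_4 (6T8, order 24), S_3 x S_3 (6T9, order 36), S_4 x C_2 (6T11, order 48), (S_3 x S_3) : C_2 (6T13, order 72), PGL(2,5) (6T14, order 120), S_6 (6T16, order 720). By Dedekind's theorem, for a prime p not dividing disc(f) the degrees of the irreducible factors of f mod p form the cycle type of an element of G. Factoring f modulo the 23 such primes p <= 97 (skipping 2, 3, which divide the discriminant), each new pattern first appears at: mod 5: f = (x^6 + x^5 + 2x^3 + x^2 + 2x + 1), pattern 6; mod 11: f = (x + 7)(x + 9)(x^2 + 5x + 2)(x^2 + 7x + 9), pattern 2+2+1+1; mod 13: f = (x + 8)(x + 9)(x + 12)(x^3 + 3x^2 + 3x + 11), pattern 3+1+1+1; mod 31: f = (x^2 + 19x + 14)(x^2 + 24x + 3)(x^2 + 25x + 17), pattern 2+2+2; mod 97: f = (x^3 + 3x^2 + 3x + 12)(x^3 + 3x^2 + 3x + 89), pattern 3+3. No other pattern occurs in this range, so the set of observed cycle types is {6, 2+2+1+1, 3+1+1+1, 2+2+2, 3+3}. The candidates containing elements of all these cycle types are S_3 x S_3 (6T9) of order 36, (S_3 x S_3) : C_2 (6T13) of order 72, S_6 (6T16) of order 720; the others are excluded. The observed types are precisely the cycle types that occur in S_3 x S_3 (6T9) (apart from the identity). Each of the other remaining candidates has further cycle types, and by the Chebotarev density theorem the matching factorization patterns would occur for a proportion of primes equal to their share of the group: (S_3 x S_3) : C_2 (6T13) additionally contains elements of type 4+2, 3+2+1, 2+1+1+1+1 (36 of its 72 elements, about 50% of primes); S_6 (6T16) additionally contains elements of type 5+1, 4+2, 4+1+1, 3+2+1, 2+1+1+1+1 (459 of its 720 elements, about 64% of primes). None of the 23 primes tested shows any such pattern (for each of these groups the chance of that is below 10^-4), which rules them out. Hence G = S_3 x S_3 (6T9), of order 36.

6T9: S_3 x S_3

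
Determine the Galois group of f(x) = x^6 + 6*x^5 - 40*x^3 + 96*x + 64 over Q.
S_3 (order 6)

The polynomial f is an irreducible sextic over Q, so G = Gal(f/Q) is one of the 16 transitive subgroups 6T1, ..., 6T16 of S_6. The discriminant of f is -37572373905408, which is not a perfect square, so G is not contained in A_6. The transitive groups of degree 6 not contained in A_6 are: C_6 (6T1, order 6), S_3 (6T2, order 6), D_6 (6T3, order 12), C_3 x S_3 (6T5, order 18), A_4 x C_2 (6T6, order 24), S_4 (6T8, order 24), S_3 x S_3 (6T9, order 36), S_4 x C_2 (6T11, order 48), (S_3 x S_3) : C_2 (6T13, order 72), PGL(2,5) (6T14, order 120), S_6 (6T16, order 720). By Dedekind's theorem, for a prime p not dividing disc(f) the degrees of the irreducible factors of f mod p form the cycle type of an element of G. Factoring f modulo the 23 such primes p <= 97 (skipping 2, 3, which divide the discriminant), each new pattern first appears at: mod 5: f = (x^2 + x + 2)(x^2 + 2x + 3)(x^2 + 3x + 4), pattern 2+2+2; mod 7: f = (x^3 + x^2 + 4x + 6)(x^3 + 5x^2 + 5x + 6), pattern 3+3; mod 31: f = (x + 8)(x + 13)(x + 16)(x + 17)(x + 20)(x + 25), pattern 1+1+1+1+1+1. No other pattern occurs in this range, so the set of observed cycle types is {2+2+2, 3+3, 1+1+1+1+1+1}. The candidates containing elements of all these cycle types are C_6 (6T1) of order 6, S_3 (6T2) of order 6, D_6 (6T3) of order 12, C_3 x S_3 (6T5) of order 18, A_4 x C_2 (6T6) of order 24, S_4 (6T8) of order 24, S_3 x S_3 (6T9) of order 36, S_4 x C_2 (6T11) of order 48, (S_3 x S_3) : C_2 (6T13) of order 72, PGL(2,5) (6T14) of order 120, S_6 (6T16) of order 720; the others are excluded. The observed types are precisely the cycle types that occur in S_3 (6T2). Each of the other remaining candidates has further cycle types, and by the Chebotarev density theorem the matching factorization patterns would occur for a proportion of primes equal to their share of the group: C_6 (6T1) additionally contains elements of type 6 (2 of its 6 elements, about 33% of primes); D_6 (6T3) additionally contains elements of type 6, 2+2+1+1 (5 of its 12 elements, about 42% of primes); C_3 x S_3 (6T5) additionally contains elements of type 6, 3+1+1+1 (10 of its 18 elements, about 56% of primes); A_4 x C_2 (6T6) additionally contains elements of type 6, 2+2+1+1, 2+1+1+1+1 (14 of its 24 elements, about 58% of primes); S_4 (6T8) additionally contains elements of type 4+1+1, 2+2+1+1 (9 of its 24 elements, about 38% of primes); S_3 x S_3 (6T9) additionally contains elements of type 6, 3+1+1+1, 2+2+1+1 (25 of its 36 elements, about 69% of primes); S_4 x C_2 (6T11) additionally contains elements of type 6, 4+2, 4+1+1, 2+2+1+1, 2+1+1+1+1 (32 of its 48 elements, about 67% of primes); (S_3 x S_3) : C_2 (6T13) additionally contains elements of type 6, 4+2, 3+2+1, 3+1+1+1, 2+2+1+1, 2+1+1+1+1 (61 of its 72 elements, about 85% of primes); PGL(2,5) (6T14) additionally contains elements of type 6, 5+1, 4+1+1, 2+2+1+1 (89 of its 120 elements, about 74% of primes); S_6 (6T16) additionally contains elements of type 6, 5+1, 4+2, 4+1+1, 3+2+1, 3+1+1+1, 2+2+1+1, 2+1+1+1+1 (664 of its 720 elements, about 92% of primes). None of the 23 primes tested shows any such pattern (for each of these groups the chance of that is below 10^-4), which rules them out. Hence G = S_3 (6T2), of order 6.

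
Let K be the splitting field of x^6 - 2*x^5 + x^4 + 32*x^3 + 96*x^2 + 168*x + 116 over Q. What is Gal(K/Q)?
The polynomial f is an irreducible sextic over Q, so G = Gal(f/Q) is one of the 16 transitive subgroups 6T1, ..., 6T16 of S_6. The discriminant of f is -1080641454080000, which is not a perfect square, so G is not contained in A_6. The transitive groups of degree 6 not contained in A_6 are: C_6 (6T1, order 6), S_3 (6T2, order 6), D_6 (6T3, order 12), C_3 x S_3 (6T5, order 18), A_4 x C_2 (6T6, order 24), S_4 (6T8, order 24), S_3 x S_3 (6T9, order 36), S_4 x C_2 (6T11, order 48), (S_3 x S_3) : C_2 (6T13, order 72), PGL(2,5) (6T14, order 120), S_6 (6T16, order 720). By Dedekind's theorem, for a prime p not dividing disc(f) the degrees of the irreducible factors of f mod p form the cycle type of an element of G. Factoring f modulo the 22 such primes p <= 89 (skipping 2, 5, which divide the discriminant), each new pattern first appears at: mod 3: f = (x^3 + 2x + 2)(x^3 + x^2 + 2x + 1), pattern 3+3; mod 7: f = (x^2 + 2x + 2)(x^2 + 4x + 5)(x^2 + 6x + 6), pattern 2+2+2; mod 13: f = (x + 2)(x + 5)(x^4 + 4x^3 + 2x^2 + 4x + 9), pattern 4+1+1; mod 43: f = (x + 4)(x + 9)(x^2 + 8x + 32)(x^2 + 20x + 11), pattern 2+2+1+1. No other pattern occurs in this range, so the set of observed cycle types is {3+3, 2+2+2, 4+1+1, 2+2+1+1}. The candidates containing elements of all these cycle types are S_4 (6T8) of order 24, S_4 x C_2 (6T11) of order 48, PGL(2,5) (6T14) of order 120, S_6 (6T16) of order 720; the others are excluded. The observed types are precisely the cycle types that occur in S_4 (6T8) (apart from the identity). Each of the other remaining candidates has further cycle types, and by the Chebotarev density theorem the matching factorization patterns would occur for a proportion of primes equal to their share of the group: S_4 x C_2 (6T11) additionally contains elements of type 6, 4+2, 2+1+1+1+1 (17 of its 48 elements, about 35% of primes); PGL(2,5) (6T14) additionally contains elements of type 6, 5+1 (44 of its 120 elements, about 37% of primes); S_6 (6T16) additionally contains elements of type 6, 5+1, 4+2, 3+2+1, 3+1+1+1, 2+1+1+1+1 (529 of its 720 elements, about 73% of primes). None of the 22 primes tested shows any such pattern (for each of these groups the chance of that is below 10^-4), which rules them out. Hence G = S_4 (6T8), of order 24.

6T8: S_4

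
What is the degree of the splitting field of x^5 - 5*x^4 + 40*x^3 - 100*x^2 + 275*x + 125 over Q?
The degree of the splitting field over Q equals the order of the Galois group, so first determine the group. The polynomial f is an irreducible quintic over Q, so G = Gal(f/Q) is a transitive subgroup of S_5: one of C_5 (5T1, order 5), D_5 (5T2, order 10), F_20 (5T3, order 20), A_5 (5T4, order 60) or S_5 (5T5, order 120). The discriminant of f is 64800000000000, which is not a perfect square, so G is not contained in A_5. The transitive groups of degree 5 not contained in A_5 are: F_20 (5T3, order 20), S_5 (5T5, order 120). By Dedekind's theorem, for a prime p not dividing disc(f) the degrees of the irreducible factors of f mod p form the cycle type of an element of G. Factoring f modulo the 18 such primes p <= 73 (skipping 2, 3, 5, which divide the discriminant), each new pattern first appears at: mod 7: f = (x + 6)(x^4 + 3x^3 + x^2 + 6x + 1), pattern 4+1; mod 11: f = (x + 8)(x^2 + 3x + 3)(x^2 + 6x + 2), pattern 2+2+1; mod 19: f = (x^5 + 14x^4 + 2x^3 + 14x^2 + 9x + 11), pattern 5. No other pattern occurs in this range, so the set of observed cycle types is {4+1, 2+2+1, 5}. The candidates containing elements of all these cycle types are F_20 (5T3) of order 20, S_5 (5T5) of order 120; the others are excluded. The observed types are precisely the cycle types that occur in F_20 (5T3) (apart from the identity). Each of the other remaining candidates has further cycle types, and by the Chebotarev density theorem the matching factorization patterns would occur for a proportion of primes equal to their share of the group: S_5 (5T5) additionally contains elements of type 3+2, 3+1+1, 2+1+1+1 (50 of its 120 elements, about 42% of primes). None of the 18 primes tested shows any such pattern (for each of these groups the chance of that is below 10^-4), which rules them out. Hence G = F_20 (5T3), of order 20. The Galois group F_20 (5T3) has order 20, so the splitting field has degree 20 over Q.

20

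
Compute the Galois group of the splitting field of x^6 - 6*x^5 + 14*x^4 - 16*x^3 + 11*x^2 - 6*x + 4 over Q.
The polynomial f is an irreducible sextic over Q, so G = Gal(f/Q) is one of the 16 transitive subgroups 6T1, ..., 6T16 of S_6. The discriminant of f is -5120000, which is not a perfect square, so G is not contained in A_6. The transitive groups of degree 6 not contained in A_6 are: C_6 (6T1, order 6), S_3 (6T2, order 6), D_6 (6T3, order 12), C_3 x S_3 (6T5, order 18), A_4 x C_2 (6T6, order 24), S_4 (6T8, order 24), S_3 x S_3 (6T9, order 36), S_4 x C_2 (6T11, order 48), (S_3 x S_3) : C_2 (6T13, order 72), PGL(2,5) (6T14, order 120), S_6 (6T16, order 720). By Dedekind's theorem, for a prime p not dividing disc(f) the degrees of the irreducible factors of f mod p form the cycle type of an element of G. Factoring f modulo the 22 such primes p <= 89 (skipping 2, 5, which divide the discriminant), each new pattern first appears at: mod 3: f = (x^3 + x^2 + x + 2)(x^3 + 2x^2 + 2x + 2), pattern 3+3; mod 7: f = (x^2 + 4x + 1)(x^2 + 5x + 3)(x^2 + 6x + 6), pattern 2+2+2; mod 13: f = (x + 3)(x + 8)(x^4 + 9x^3 + 8x^2 + 5x + 11), pattern 4+1+1; mod 43: f = (x + 11)(x + 30)(x^2 + 41x + 5)(x^2 + 41x + 11), pattern 2+2+1+1. No other pattern occurs in this range, so the set of observed cycle types is {3+3, 2+2+2, 4+1+1, 2+2+1+1}. The candidates containing elements of all these cycle types are S_4 (6T8) of order 24, S_4 x C_2 (6T11) of order 48, PGL(2,5) (6T14) of order 120, S_6 (6T16) of order 720; the others are excluded. The observed types are precisely the cycle types that occur in S_4 (6T8) (apart from the identity). Each of the other remaining candidates has further cycle types, and by the Chebotarev density theorem the matching factorization patterns would occur for a proportion of primes equal to their share of the group: S_4 x C_2 (6T11) additionally contains elements of type 6, 4+2, 2+1+1+1+1 (17 of its 48 elements, about 35% of primes); PGL(2,5) (6T14) additionally contains elements of type 6, 5+1 (44 of its 120 elements, about 37% of primes); S_6 (6T16) additionally contains elements of type 6, 5+1, 4+2, 3+2+1, 3+1+1+1, 2+1+1+1+1 (529 of its 720 elements, about 73% of primes). None of the 22 primes tested shows any such pattern (for each of these groups the chance of that is below 10^-4), which rules them out. Hence G = S_4 (6T8), of order 24.

S_4 (order 24)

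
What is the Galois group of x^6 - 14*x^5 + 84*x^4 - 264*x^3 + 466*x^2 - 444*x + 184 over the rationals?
S_4

The polynomial f is an irreducible sextic over Q, so G = Gal(f/Q) is one of the 16 transitive subgroups 6T1, ..., 6T16 of S_6. The discriminant of f is -4014080000, which is not a perfect square, so G is not contained in A_6. The transitive groups of degree 6 not contained in A_6 are: C_6 (6T1, order 6), S_3 (6T2, order 6), D_6 (6T3, order 12), C_3 x S_3 (6T5, order 18), A_4 x C_2 (6T6, order 24), S_4 (6T8, order 24), S_3 x S_3 (6T9, order 36), S_4 x C_2 (6T11, order 48), (S_3 x S_3) : C_2 (6T13, order 72), PGL(2,5) (6T14, order 120), S_6 (6T16, order 720). By Dedekind's theorem, for a prime p not dividing disc(f) the degrees of the irreducible factors of f mod p form the cycle type of an element of G. Factoring f modulo the 22 such primes p <= 97 (skipping 2, 5, 7, which divide the discriminant), each new pattern first appears at: mod 3: f = (x^3 + 2x + 2)(x^3 + x^2 + x + 2), pattern 3+3; mod 13: f = (x + 4)(x + 12)(x^4 + 9x^3 + 9x^2 + 5x + 6), pattern 4+1+1; mod 37: f = (x^2 + x + 15)(x^2 + 3x + 15)(x^2 + 19x + 12), pattern 2+2+2; mod 43: f = (x + 14)(x + 38)(x^2 + 4x + 8)(x^2 + 16x + 31), pattern 2+2+1+1. No other pattern occurs in this range, so the set of observed cycle types is {3+3, 4+1+1, 2+2+2, 2+2+1+1}. The candidates containing elements of all these cycle types are S_4 (6T8) of order 24, S_4 x C_2 (6T11) of order 48, PGL(2,5) (6T14) of order 120, S_6 (6T16) of order 720; the others are excluded. The observed types are precisely the cycle types that occur in S_4 (6T8) (apart from the identity). Each of the other remaining candidates has further cycle types, and by the Chebotarev density theorem the matching factorization patterns would occur for a proportion of primes equal to their share of the group: S_4 x C_2 (6T11) additionally contains elements of type 6, 4+2, 2+1+1+1+1 (17 of its 48 elements, about 35% of primes); PGL(2,5) (6T14) additionally contains elements of type 6, 5+1 (44 of its 120 elements, about 37% of primes); S_6 (6T16) additionally contains elements of type 6, 5+1, 4+2, 3+2+1, 3+1+1+1, 2+1+1+1+1 (529 of its 720 elements, about 73% of primes). None of the 22 primes tested shows any such pattern (for each of these groups the chance of that is below 10^-4), which rules them out. Hence G = S_4 (6T8), of order 24.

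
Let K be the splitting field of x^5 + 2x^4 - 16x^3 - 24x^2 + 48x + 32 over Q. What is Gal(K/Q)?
The polynomial f is an irreducible quintic over Q, so G = Gal(f/Q) is a transitive subgroup of S_5: one of C_5 (5T1, order 5), D_5 (5T2, order 10), F_20 (5T3, order 20), A_5 (5T4, order 60) or S_5 (5T5, order 120). The discriminant of f is 15352201216 = 123904^2, a perfect square, so G is contained in A_5. The transitive groups of degree 5 contained in A_5 are: C_5 (5T1, order 5), D_5 (5T2, order 10), A_5 (5T4, order 60). By Dedekind's theorem, for a prime p not dividing disc(f) the degrees of the irreducible factors of f mod p form the cycle type of an element of G. Factoring f modulo the 14 such primes p <= 53 (skipping 2, 11, which divide the discriminant), each new pattern first appears at: mod 3: f = (x^5 + 2x^4 + 2x^3 + 2), pattern 5; mod 23: f = (x + 1)(x + 3)(x + 11)(x + 15)(x + 18), pattern 1+1+1+1+1. No other pattern occurs in this range, so the set of observed cycle types is {5, 1+1+1+1+1}. The candidates containing elements of all these cycle types are C_5 (5T1) of order 5, D_5 (5T2) of order 10, A_5 (5T4) of order 60; the others are excluded. The observed types are precisely the cycle types that occur in C_5 (5T1). Each of the other remaining candidates has further cycle types, and by the Chebotarev density theorem the matching factorization patterns would occur for a proportion of primes equal to their share of the group: D_5 (5T2) additionally contains elements of type 2+2+1 (5 of its 10 elements, about 50% of primes); A_5 (5T4) additionally contains elements of type 3+1+1, 2+2+1 (35 of its 60 elements, about 58% of primes). None of the 14 primes tested shows any such pattern (for each of these groups the chance of that is below 10^-4), which rules them out. Hence G = C_5 (5T1), of order 5.

C_5, the cyclic group of order 5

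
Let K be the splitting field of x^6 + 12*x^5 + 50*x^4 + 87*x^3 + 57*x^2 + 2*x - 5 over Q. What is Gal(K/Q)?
PSL(2,5) (order 60)

The polynomial f is an irreducible sextic over Q, so G = Gal(f/Q) is one of the 16 transitive subgroups 6T1, ..., 6T16 of S_6. The discriminant of f is 30991489 = 5567^2, a perfect square, so G is contained in A_6. The transitive groups of degree 6 contained in A_6 are: A_4 (6T4, order 12), S_4 (6T7, order 24), (C_3 x C_3) : C_4 (6T10, order 36), PSL(2,5) (6T12, order 60), A_6 (6T15, order 360). By Dedekind's theorem, for a prime p not dividing disc(f) the degrees of the irreducible factors of f mod p form the cycle type of an element of G. Factoring f modulo the 21 such primes p <= 79 (skipping 19, which divides the discriminant), each new pattern first appears at: mod 2: f = (x + 1)(x^5 + x^4 + x^3 + x + 1), pattern 5+1; mod 7: f = (x^3 + x^2 + 3x + 5)(x^3 + 4x^2 + x + 6), pattern 3+3; mod 61: f = (x + 4)(x + 26)(x^2 + 50x + 13)(x^2 + 54x + 30), pattern 2+2+1+1. No other pattern occurs in this range, so the set of observed cycle types is {5+1, 3+3, 2+2+1+1}. The candidates containing elements of all these cycle types are PSL(2,5) (6T12) of order 60, A_6 (6T15) of order 360; the others are excluded. The observed types are precisely the cycle types that occur in PSL(2,5) (6T12) (apart from the identity). Each of the other remaining candidates has further cycle types, and by the Chebotarev density theorem the matching factorization patterns would occur for a proportion of primes equal to their share of the group: A_6 (6T15) additionally contains elements of type 4+2, 3+1+1+1 (130 of its 360 elements, about 36% of primes). None of the 21 primes tested shows any such pattern (for each of these groups the chance of that is below 10^-4), which rules them out. Hence G = PSL(2,5) (6T12), of order 60.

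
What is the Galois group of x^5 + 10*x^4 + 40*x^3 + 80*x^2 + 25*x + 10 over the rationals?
A_5

The polynomial f is an irreducible quintic over Q, so G = Gal(f/Q) is a transitive subgroup of S_5: one of C_5 (5T1, order 5), D_5 (5T2, order 10), F_20 (5T3, order 20), A_5 (5T4, order 60) or S_5 (5T5, order 120). The discriminant of f is 58564000000 = 242000^2, a perfect square, so G is contained in A_5. The transitive groups of degree 5 contained in A_5 are: C_5 (5T1, order 5), D_5 (5T2, order 10), A_5 (5T4, order 60). By Dedekind's theorem, for a prime p not dividing disc(f) the degrees of the irreducible factors of f mod p form the cycle type of an element of G. Factoring f modulo the 3 such primes p <= 13 (skipping 2, 5, 11, which divide the discriminant), each new pattern first appears at: mod 3: f = (x^5 + x^4 + x^3 + 2x^2 + x + 1), pattern 5; mod 13: f = (x + 8)(x + 10)(x^3 + 5x^2 + 5), pattern 3+1+1. No other pattern occurs in this range, so the set of observed cycle types is {5, 3+1+1}. Among the candidates above, the only group containing elements of all these cycle types is A_5 (5T4) — each of C_5 (5T1), D_5 (5T2) lacks at least one of them. Hence G = A_5 (5T4), of order 60.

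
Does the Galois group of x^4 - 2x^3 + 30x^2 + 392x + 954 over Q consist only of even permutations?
Yes

The polynomial is irreducible of degree 4 over Q. Its discriminant is 247009000000 = 497000^2, a perfect square. A Galois group lies in the alternating group exactly when the discriminant is a square in Q, so the Galois group (A_4) is contained in A_4.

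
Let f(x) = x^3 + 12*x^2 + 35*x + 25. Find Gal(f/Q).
The polynomial is an irreducible cubic over Q and its discriminant is 4225 = 65^2, a perfect square. For an irreducible cubic, a square discriminant forces the Galois group to be A_3, the cyclic group of order 3.

C_3 (order 3)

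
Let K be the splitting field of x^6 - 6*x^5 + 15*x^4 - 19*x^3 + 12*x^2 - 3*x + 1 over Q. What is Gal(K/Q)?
The polynomial f is an irreducible sextic over Q, so G = Gal(f/Q) is one of the 16 transitive subgroups 6T1, ..., 6T16 of S_6. The discriminant of f is -19683, which is not a perfect square, so G is not contained in A_6. The transitive groups of degree 6 not contained in A_6 are: C_6 (6T1, order 6), S_3 (6T2, order 6), D_6 (6T3, order 12), C_3 x S_3 (6T5, order 18), A_4 x C_2 (6T6, order 24), S_4 (6T8, order 24), S_3 x S_3 (6T9, order 36), S_4 x C_2 (6T11, order 48), (S_3 x S_3) : C_2 (6T13, order 72), PGL(2,5) (6T14, order 120), S_6 (6T16, order 720). By Dedekind's theorem, for a prime p not dividing disc(f) the degrees of the irreducible factors of f mod p form the cycle type of an element of G. Factoring f modulo the 37 such primes p <= 163 (skipping 3, which divides the discriminant), each new pattern first appears at: mod 2: f = (x^6 + x^4 + x^3 + x + 1), pattern 6; mod 7: f = (x^3 + 4x^2 + 3x + 2)(x^3 + 4x^2 + 3x + 4), pattern 3+3; mod 17: f = (x^2 + x + 16)(x^2 + 2x + 15)(x^2 + 8x + 9), pattern 2+2+2; mod 19: f = (x + 1)(x + 2)(x + 9)(x + 12)(x + 13)(x + 14), pattern 1+1+1+1+1+1. No other pattern occurs in this range, so the set of observed cycle types is {6, 3+3, 2+2+2, 1+1+1+1+1+1}. The candidates containing elements of all these cycle types are C_6 (6T1) of order 6, D_6 (6T3) of order 12, C_3 x S_3 (6T5) of order 18, A_4 x C_2 (6T6) of order 24, S_3 x S_3 (6T9) of order 36, S_4 x C_2 (6T11) of order 48, (S_3 x S_3) : C_2 (6T13) of order 72, PGL(2,5) (6T14) of order 120, S_6 (6T16) of order 720; the others are excluded. The observed types are precisely the cycle types that occur in C_6 (6T1). Each of the other remaining candidates has further cycle types, and by the Chebotarev density theorem the matching factorization patterns would occur for a proportion of primes equal to their share of the group: D_6 (6T3) additionally contains elements of type 2+2+1+1 (3 of its 12 elements, about 25% of primes); C_3 x S_3 (6T5) additionally contains elements of type 3+1+1+1 (4 of its 18 elements, about 22% of primes); A_4 x C_2 (6T6) additionally contains elements of type 2+2+1+1, 2+1+1+1+1 (6 of its 24 elements, about 25% of primes); S_3 x S_3 (6T9) additionally contains elements of type 3+1+1+1, 2+2+1+1 (13 of its 36 elements, about 36% of primes); S_4 x C_2 (6T11) additionally contains elements of type 4+2, 4+1+1, 2+2+1+1, 2+1+1+1+1 (24 of its 48 elements, about 50% of primes); (S_3 x S_3) : C_2 (6T13) additionally contains elements of type 4+2, 3+2+1, 3+1+1+1, 2+2+1+1, 2+1+1+1+1 (49 of its 72 elements, about 68% of primes); PGL(2,5) (6T14) additionally contains elements of type 5+1, 4+1+1, 2+2+1+1 (69 of its 120 elements, about 58% of primes); S_6 (6T16) additionally contains elements of type 5+1, 4+2, 4+1+1, 3+2+1, 3+1+1+1, 2+2+1+1, 2+1+1+1+1 (544 of its 720 elements, about 76% of primes). None of the 37 primes tested shows any such pattern (for each of these groups the chance of that is below 10^-4), which rules them out. Hence G = C_6 (6T1), of order 6.

C_6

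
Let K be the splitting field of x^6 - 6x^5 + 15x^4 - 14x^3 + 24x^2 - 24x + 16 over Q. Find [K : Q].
The degree of the splitting field over Q equals the order of the Galois group, so first determine the group. The polynomial f is an irreducible sextic over Q, so G = Gal(f/Q) is one of the 16 transitive subgroups 6T1, ..., 6T16 of S_6. The discriminant of f is -1160950579200, which is not a perfect square, so G is not contained in A_6. The transitive groups of degree 6 not contained in A_6 are: C_6 (6T1, order 6), S_3 (6T2, order 6), D_6 (6T3, order 12), C_3 x S_3 (6T5, order 18), A_4 x C_2 (6T6, order 24), S_4 (6T8, order 24), S_3 x S_3 (6T9, order 36), S_4 x C_2 (6T11, order 48), (S_3 x S_3) : C_2 (6T13, order 72), PGL(2,5) (6T14, order 120), S_6 (6T16, order 720). By Dedekind's theorem, for a prime p not dividing disc(f) the degrees of the irreducible factors of f mod p form the cycle type of an element of G. Factoring f modulo the 23 such primes p <= 101 (skipping 2, 3, 5, which divide the discriminant), each new pattern first appears at: mod 7: f = (x^3 + 4x^2 + 2x + 5)(x^3 + 4x^2 + 4x + 6), pattern 3+3; mod 11: f = (x^2 + 4x + 5)(x^2 + 5x + 7)(x^2 + 7x + 8), pattern 2+2+2; mod 61: f = (x + 23)(x + 25)(x + 42)(x + 46)(x + 48)(x + 54), pattern 1+1+1+1+1+1. No other pattern occurs in this range, so the set of observed cycle types is {3+3, 2+2+2, 1+1+1+1+1+1}. The candidates containing elements of all these cycle types are C_6 (6T1) of order 6, S_3 (6T2) of order 6, D_6 (6T3) of order 12, C_3 x S_3 (6T5) of order 18, A_4 x C_2 (6T6) of order 24, S_4 (6T8) of order 24, S_3 x S_3 (6T9) of order 36, S_4 x C_2 (6T11) of order 48, (S_3 x S_3) : C_2 (6T13) of order 72, PGL(2,5) (6T14) of order 120, S_6 (6T16) of order 720; the others are excluded. The observed types are precisely the cycle types that occur in S_3 (6T2). Each of the other remaining candidates has further cycle types, and by the Chebotarev density theorem the matching factorization patterns would occur for a proportion of primes equal to their share of the group: C_6 (6T1) additionally contains elements of type 6 (2 of its 6 elements, about 33% of primes); D_6 (6T3) additionally contains elements of type 6, 2+2+1+1 (5 of its 12 elements, about 42% of primes); C_3 x S_3 (6T5) additionally contains elements of type 6, 3+1+1+1 (10 of its 18 elements, about 56% of primes); A_4 x C_2 (6T6) additionally contains elements of type 6, 2+2+1+1, 2+1+1+1+1 (14 of its 24 elements, about 58% of primes); S_4 (6T8) additionally contains elements of type 4+1+1, 2+2+1+1 (9 of its 24 elements, about 38% of primes); S_3 x S_3 (6T9) additionally contains elements of type 6, 3+1+1+1, 2+2+1+1 (25 of its 36 elements, about 69% of primes); S_4 x C_2 (6T11) additionally contains elements of type 6, 4+2, 4+1+1, 2+2+1+1, 2+1+1+1+1 (32 of its 48 elements, about 67% of primes); (S_3 x S_3) : C_2 (6T13) additionally contains elements of type 6, 4+2, 3+2+1, 3+1+1+1, 2+2+1+1, 2+1+1+1+1 (61 of its 72 elements, about 85% of primes); PGL(2,5) (6T14) additionally contains elements of type 6, 5+1, 4+1+1, 2+2+1+1 (89 of its 120 elements, about 74% of primes); S_6 (6T16) additionally contains elements of type 6, 5+1, 4+2, 4+1+1, 3+2+1, 3+1+1+1, 2+2+1+1, 2+1+1+1+1 (664 of its 720 elements, about 92% of primes). None of the 23 primes tested shows any such pattern (for each of these groups the chance of that is below 10^-4), which rules them out. Hence G = S_3 (6T2), of order 6. The Galois group S_3 (6T2) has order 6, so the splitting field has degree 6 over Q.

6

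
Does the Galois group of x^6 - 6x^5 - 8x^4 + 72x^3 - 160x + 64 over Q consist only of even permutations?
The polynomial is irreducible of degree 6 over Q. Its discriminant is 870211913777152, which is not a perfect square. A Galois group lies in the alternating group exactly when the discriminant is a square in Q, so the Galois group (S_3) is not contained in A_6.

No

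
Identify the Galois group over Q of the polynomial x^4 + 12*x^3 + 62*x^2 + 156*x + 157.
4T2: V_4

The polynomial is an irreducible quartic over Q and its discriminant is 147456 = 384^2, a perfect square, so the Galois group is contained in A_4. The resolvent cubic y^3 - 62*y^2 + 1244*y - 8008 splits completely over Q, which gives the Klein four-group V_4.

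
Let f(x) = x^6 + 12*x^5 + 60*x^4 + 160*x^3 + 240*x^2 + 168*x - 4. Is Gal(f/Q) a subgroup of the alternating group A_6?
The polynomial is irreducible of degree 6 over Q. Its discriminant is 746496000000 = 864000^2, a perfect square. A Galois group lies in the alternating group exactly when the discriminant is a square in Q, so the Galois group (A_6) is contained in A_6.

Yes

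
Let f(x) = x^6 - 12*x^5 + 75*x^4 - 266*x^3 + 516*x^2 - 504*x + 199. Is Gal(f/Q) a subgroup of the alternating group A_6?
No

The polynomial is irreducible of degree 6 over Q. Its discriminant is -5217636731328, which is not a perfect square. A Galois group lies in the alternating group exactly when the discriminant is a square in Q, so the Galois group (PGL(2,5)) is not contained in A_6.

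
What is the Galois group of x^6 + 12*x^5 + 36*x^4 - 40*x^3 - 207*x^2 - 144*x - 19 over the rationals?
The polynomial f is an irreducible sextic over Q, so G = Gal(f/Q) is one of the 16 transitive subgroups 6T1, ..., 6T16 of S_6. The discriminant of f is -9221581132716096, which is not a perfect square, so G is not contained in A_6. The transitive groups of degree 6 not contained in A_6 are: C_6 (6T1, order 6), S_3 (6T2, order 6), D_6 (6T3, order 12), C_3 x S_3 (6T5, order 18), A_4 x C_2 (6T6, order 24), S_4 (6T8, order 24), S_3 x S_3 (6T9, order 36), S_4 x C_2 (6T11, order 48), (S_3 x S_3) : C_2 (6T13, order 72), PGL(2,5) (6T14, order 120), S_6 (6T16, order 720). By Dedekind's theorem, for a prime p not dividing disc(f) the degrees of the irreducible factors of f mod p form the cycle type of an element of G. Factoring f modulo the 33 such primes p <= 149 (skipping 2, 3, which divide the discriminant), each new pattern first appears at: mod 5: f = (x^3 + 3x^2 + 4)(x^3 + 4x^2 + 4x + 4), pattern 3+3; mod 7: f = (x^6 + 5x^5 + x^4 + 2x^3 + 3x^2 + 3x + 2), pattern 6; mod 17: f = (x + 1)(x + 2)(x^2 + 10x + 1)(x^2 + 16x + 16), pattern 2+2+1+1; mod 19: f = (x)(x + 6)(x + 15)(x + 18)(x^2 + 11x + 13), pattern 2+1+1+1+1; mod 71: f = (x^2 + 33x + 31)(x^2 + 53x + 40)(x^2 + 68x + 36), pattern 2+2+2. No other pattern occurs in this range, so the set of observed cycle types is {3+3, 6, 2+2+1+1, 2+1+1+1+1, 2+2+2}. The candidates containing elements of all these cycle types are A_4 x C_2 (6T6) of order 24, S_4 x C_2 (6T11) of order 48, (S_3 x S_3) : C_2 (6T13) of order 72, S_6 (6T16) of order 720; the others are excluded. The observed types are precisely the cycle types that occur in A_4 x C_2 (6T6) (apart from the identity). Each of the other remaining candidates has further cycle types, and by the Chebotarev density theorem the matching factorization patterns would occur for a proportion of primes equal to their share of the group: S_4 x C_2 (6T11) additionally contains elements of type 4+2, 4+1+1 (12 of its 48 elements, about 25% of primes); (S_3 x S_3) : C_2 (6T13) additionally contains elements of type 4+2, 3+2+1, 3+1+1+1 (34 of its 72 elements, about 47% of primes); S_6 (6T16) additionally contains elements of type 5+1, 4+2, 4+1+1, 3+2+1, 3+1+1+1 (484 of its 720 elements, about 67% of primes). None of the 33 primes tested shows any such pattern (for each of these groups the chance of that is below 10^-4), which rules them out. Hence G = A_4 x C_2 (6T6), of order 24.

A_4 x C_2 (also written A4xC2)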